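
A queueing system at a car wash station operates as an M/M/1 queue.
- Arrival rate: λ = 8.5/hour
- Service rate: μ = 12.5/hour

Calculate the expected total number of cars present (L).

ρ = λ/μ = 8.5/12.5 = 0.6800
For M/M/1: L = λ/(μ-λ)
L = 8.5/(12.5-8.5) = 8.5/4.00
L = 2.1250 cars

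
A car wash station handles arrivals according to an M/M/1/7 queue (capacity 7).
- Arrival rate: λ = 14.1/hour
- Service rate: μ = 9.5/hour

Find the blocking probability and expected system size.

ρ = λ/μ = 14.1/9.5 = 1.48421
P₀ = (1-ρ)/(1-ρ^(K+1)) = (1-1.48421)/(1-1.48421^8) = -0.4842/-22.5485 = 0.02147
P_K = P₀×ρ^K = 0.021474 × 1.48421^7 = 0.021474 × 15.8660 = 0.3407
Blocking probability P_7 = 0.3407 (34.07%)
L = ρ[1 - (K+1)ρ^K + Kρ^(K+1)] / [(1-ρ)(1-ρ^(K+1))]
L = 1.48421 × (1 - 8×15.8660 + 7×23.5485) / ((1 - 1.48421) × (1 - 23.5485)) = 5.2896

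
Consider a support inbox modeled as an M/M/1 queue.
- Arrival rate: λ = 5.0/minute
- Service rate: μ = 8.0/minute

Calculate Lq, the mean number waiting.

ρ = λ/μ = 5.0/8.0 = 0.6250
For M/M/1: Lq = λ²/(μ(μ-λ))
Lq = 25.00/(8.0 × 3.00)
Lq = 1.0417 emails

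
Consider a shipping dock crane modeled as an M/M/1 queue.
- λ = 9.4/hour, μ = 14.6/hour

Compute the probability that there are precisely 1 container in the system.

ρ = λ/μ = 9.4/14.6 = 0.6438
P(n) = (1-ρ)ρⁿ
P(1) = (1-0.6438) × 0.6438^1
P(1) = 0.3562 × 0.6438
P(1) = 0.2293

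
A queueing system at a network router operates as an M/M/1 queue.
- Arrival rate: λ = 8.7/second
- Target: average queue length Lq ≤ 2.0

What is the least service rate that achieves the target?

For M/M/1: Lq = λ²/(μ(μ-λ))
Need Lq ≤ 2.0, i.e. μ(μ-λ) ≥ λ²/2.0
μ² - 8.7μ - 75.69/2.0 ≥ 0  →  μ² - 8.7μ - 37.8450 ≥ 0
Quadratic formula (positive root): μ = [λ + √(λ² + 4×37.8450)]/2
Discriminant: 75.69 + 4×37.8450 = 227.0700, √227.0700 = 15.0688
μ ≥ (8.7 + 15.0688)/2 = 11.8844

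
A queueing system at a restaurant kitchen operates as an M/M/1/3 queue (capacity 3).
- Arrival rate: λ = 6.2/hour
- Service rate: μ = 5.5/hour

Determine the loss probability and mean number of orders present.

ρ = λ/μ = 6.2/5.5 = 1.12727
P₀ = (1-ρ)/(1-ρ^(K+1)) = (1-1.12727)/(1-1.12727^4) = -0.12727/-0.61477 = 0.2070
P_K = P₀×ρ^K = 0.2070 × 1.12727^3 = 0.2070 × 1.4325 = 0.2965
Blocking probability P_3 = 0.2965 (29.65%)
L = ρ[1 - (K+1)ρ^K + Kρ^(K+1)] / [(1-ρ)(1-ρ^(K+1))]
L = 1.12727 × (1 - 4×1.4324644 + 3×1.6147742) / ((1 - 1.12727) × (1 - 1.6147742)) = 1.6491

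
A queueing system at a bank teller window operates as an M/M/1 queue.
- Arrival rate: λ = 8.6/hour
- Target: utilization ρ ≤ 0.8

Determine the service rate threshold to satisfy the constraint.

ρ = λ/μ, so μ = λ/ρ
μ ≥ 8.6/0.8 = 10.7500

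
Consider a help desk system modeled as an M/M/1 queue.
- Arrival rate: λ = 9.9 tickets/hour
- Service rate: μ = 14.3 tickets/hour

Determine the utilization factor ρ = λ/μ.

Server utilization: ρ = λ/μ
ρ = 9.9/14.3 = 0.6923
The server is busy 69.23% of the time.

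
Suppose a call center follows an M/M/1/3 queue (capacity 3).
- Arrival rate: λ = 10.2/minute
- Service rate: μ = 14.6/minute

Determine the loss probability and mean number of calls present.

ρ = λ/μ = 10.2/14.6 = 0.69863
P₀ = (1-ρ)/(1-ρ^(K+1)) = (1-0.69863)/(1-0.69863^4) = 0.3014/0.7618 = 0.3956
P_K = P₀×ρ^K = 0.3956 × 0.69863^3 = 0.3956 × 0.3410 = 0.1349
Blocking probability P_3 = 0.1349 (13.49%)
L = ρ[1 - (K+1)ρ^K + Kρ^(K+1)] / [(1-ρ)(1-ρ^(K+1))]
L = 0.69863 × (1 - 4×0.34099 + 3×0.23823) / ((1 - 0.69863) × (1 - 0.23823)) = 1.0673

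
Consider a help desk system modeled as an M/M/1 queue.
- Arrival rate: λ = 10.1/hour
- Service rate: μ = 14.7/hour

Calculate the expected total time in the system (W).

First, compute utilization: ρ = λ/μ = 10.1/14.7 = 0.6871
For M/M/1: W = 1/(μ-λ)
W = 1/(14.7-10.1) = 1/4.60
W = 0.2174 hours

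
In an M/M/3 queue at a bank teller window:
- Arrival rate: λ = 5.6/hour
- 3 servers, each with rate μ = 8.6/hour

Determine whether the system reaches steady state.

Stability requires ρ = λ/(cμ) < 1
ρ = 5.6/(3 × 8.6) = 5.6/25.80 = 0.2171
Since 0.2171 < 1, the system is STABLE.
The servers are busy 21.71% of the time.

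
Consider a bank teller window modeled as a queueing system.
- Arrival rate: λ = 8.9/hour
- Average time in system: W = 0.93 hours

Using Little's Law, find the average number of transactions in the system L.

Little's Law: L = λW
L = 8.9 × 0.93 = 8.2770 transactions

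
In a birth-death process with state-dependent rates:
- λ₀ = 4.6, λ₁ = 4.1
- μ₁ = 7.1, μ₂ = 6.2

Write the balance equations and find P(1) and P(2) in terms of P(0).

Balance equations:
State 0: λ₀P₀ = μ₁P₁ → P₁ = (λ₀/μ₁)P₀ = (4.6/7.1)P₀ = 0.6479P₀
State 1: P₂ = (λ₀λ₁)/(μ₁μ₂)P₀ = (4.6×4.1)/(7.1×6.2)P₀ = 0.4284P₀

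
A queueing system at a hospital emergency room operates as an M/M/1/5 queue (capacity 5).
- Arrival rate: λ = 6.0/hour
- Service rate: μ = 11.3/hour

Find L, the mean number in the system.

ρ = λ/μ = 6.0/11.3 = 0.53097
P₀ = (1-ρ)/(1-ρ^(K+1)) = (1-0.53097)/(1-0.53097^6) = 0.46903/0.97759 = 0.4798
P_K = P₀×ρ^K = 0.4798 × 0.53097^5 = 0.4798 × 0.04220 = 0.02025
L = ρ[1 - (K+1)ρ^K + Kρ^(K+1)] / [(1-ρ)(1-ρ^(K+1))]
L = 0.53097 × (1 - 6×0.042204 + 5×0.022409) / ((1 - 0.53097) × (1 - 0.022409)) = 0.9945 patients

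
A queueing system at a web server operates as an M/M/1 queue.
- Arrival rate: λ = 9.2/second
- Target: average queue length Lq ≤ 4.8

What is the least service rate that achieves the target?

For M/M/1: Lq = λ²/(μ(μ-λ))
Need Lq ≤ 4.8, i.e. μ(μ-λ) ≥ λ²/4.8
μ² - 9.2μ - 84.64/4.8 ≥ 0  →  μ² - 9.2μ - 17.63333 ≥ 0
Quadratic formula (positive root): μ = [λ + √(λ² + 4×17.63333)]/2
Discriminant: 84.64 + 4×17.63333 = 155.1733, √155.1733 = 12.45686
μ ≥ (9.2 + 12.45686)/2 = 10.8284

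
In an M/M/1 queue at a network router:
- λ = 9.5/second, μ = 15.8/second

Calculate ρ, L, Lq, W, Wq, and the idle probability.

Step 1: ρ = λ/μ = 9.5/15.8 = 0.6013
Step 2: L = λ/(μ-λ) = 9.5/6.30 = 1.5079
Step 3: Lq = λ²/(μ(μ-λ)) = 90.25/(15.8×6.30) = 0.9067
Step 4: W = 1/(μ-λ) = 1/6.30 = 0.15873
Step 5: Wq = λ/(μ(μ-λ)) = 9.5/(15.8×6.30) = 0.09544
Step 6: P(0) = 1-ρ = 0.3987
Verify: L = λW = 9.5×0.15873 = 1.5079 ✔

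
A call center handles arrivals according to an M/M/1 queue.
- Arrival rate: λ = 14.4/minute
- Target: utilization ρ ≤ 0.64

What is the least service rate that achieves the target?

ρ = λ/μ, so μ = λ/ρ
μ ≥ 14.4/0.64 = 22.5000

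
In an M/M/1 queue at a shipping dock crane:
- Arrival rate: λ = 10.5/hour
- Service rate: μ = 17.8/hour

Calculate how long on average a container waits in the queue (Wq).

First, compute utilization: ρ = λ/μ = 10.5/17.8 = 0.5899
For M/M/1: Wq = λ/(μ(μ-λ))
Wq = 10.5/(17.8 × (17.8-10.5))
Wq = 10.5/(17.8 × 7.30)
Wq = 0.08081 hours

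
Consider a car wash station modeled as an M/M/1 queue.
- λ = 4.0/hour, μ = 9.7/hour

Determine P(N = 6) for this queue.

ρ = λ/μ = 4.0/9.7 = 0.41237
P(n) = (1-ρ)ρⁿ
P(6) = (1-0.41237) × 0.41237^6
P(6) = 0.58763 × 0.0049173
P(6) = 0.002890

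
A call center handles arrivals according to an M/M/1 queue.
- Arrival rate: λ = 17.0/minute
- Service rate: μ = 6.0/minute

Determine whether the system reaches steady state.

Stability requires ρ = λ/(cμ) < 1
ρ = 17.0/(1 × 6.0) = 17.0/6.00 = 2.8333
Since 2.8333 ≥ 1, the system is UNSTABLE.
Queue grows without bound. Need μ > λ = 17.0.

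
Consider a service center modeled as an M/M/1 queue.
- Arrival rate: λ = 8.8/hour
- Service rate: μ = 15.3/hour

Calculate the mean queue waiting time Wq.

First, compute utilization: ρ = λ/μ = 8.8/15.3 = 0.5752
For M/M/1: Wq = λ/(μ(μ-λ))
Wq = 8.8/(15.3 × (15.3-8.8))
Wq = 8.8/(15.3 × 6.50)
Wq = 0.08849 hours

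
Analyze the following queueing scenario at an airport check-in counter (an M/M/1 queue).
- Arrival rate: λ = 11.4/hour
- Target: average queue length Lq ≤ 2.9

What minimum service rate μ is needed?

For M/M/1: Lq = λ²/(μ(μ-λ))
Need Lq ≤ 2.9, i.e. μ(μ-λ) ≥ λ²/2.9
μ² - 11.4μ - 129.96/2.9 ≥ 0  →  μ² - 11.4μ - 44.8138 ≥ 0
Quadratic formula (positive root): μ = [λ + √(λ² + 4×44.8138)]/2
Discriminant: 129.96 + 4×44.8138 = 309.2152, √309.2152 = 17.58452
μ ≥ (11.4 + 17.58452)/2 = 14.4923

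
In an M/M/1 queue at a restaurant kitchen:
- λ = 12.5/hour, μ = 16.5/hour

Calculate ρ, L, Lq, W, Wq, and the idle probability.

Step 1: ρ = λ/μ = 12.5/16.5 = 0.7576
Step 2: L = λ/(μ-λ) = 12.5/4.00 = 3.1250
Step 3: Lq = λ²/(μ(μ-λ)) = 156.25/(16.5×4.00) = 2.3674
Step 4: W = 1/(μ-λ) = 1/4.00 = 0.2500
Step 5: Wq = λ/(μ(μ-λ)) = 12.5/(16.5×4.00) = 0.1894
Step 6: P(0) = 1-ρ = 0.2424
Verify: L = λW = 12.5×0.2500 = 3.1250 ✔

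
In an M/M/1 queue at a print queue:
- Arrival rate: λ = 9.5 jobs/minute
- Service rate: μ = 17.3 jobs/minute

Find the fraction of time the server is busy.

Server utilization: ρ = λ/μ
ρ = 9.5/17.3 = 0.5491
The server is busy 54.91% of the time.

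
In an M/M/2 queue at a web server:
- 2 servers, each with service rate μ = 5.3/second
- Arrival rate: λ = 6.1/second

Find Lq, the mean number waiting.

Traffic intensity: ρ = λ/(cμ) = 6.1/(2×5.3) = 0.5755
Since ρ = 0.5755 < 1, system is stable.
Offered load a = λ/μ = cρ = 6.1/5.3 = 1.1509
P₀ = [ Σₙ₌₀^1 aⁿ/n! + a^2/(2!(1-ρ)) ]⁻¹
Σ = a^0/0! + a^1/1! = 1.0000 + 1.1509 = 2.1509
a^2/(2!(1-ρ)) = 1.3247/(2 × 0.42453) = 1.5602
P₀ = 1/(2.1509 + 1.5602) = 0.2695
Lq = P₀·a^2·ρ / (2!(1-ρ)²) = 0.26946 × 1.3247 × 0.57547 / (2 × 0.18022) = 0.5699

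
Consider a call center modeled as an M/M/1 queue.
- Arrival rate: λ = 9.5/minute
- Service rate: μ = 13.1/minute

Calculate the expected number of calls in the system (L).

ρ = λ/μ = 9.5/13.1 = 0.7252
For M/M/1: L = λ/(μ-λ)
L = 9.5/(13.1-9.5) = 9.5/3.60
L = 2.6389 calls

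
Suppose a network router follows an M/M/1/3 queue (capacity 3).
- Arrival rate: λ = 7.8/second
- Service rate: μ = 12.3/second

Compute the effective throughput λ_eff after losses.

ρ = λ/μ = 7.8/12.3 = 0.63415
P₀ = (1-ρ)/(1-ρ^(K+1)) = (1-0.63415)/(1-0.63415^4) = 0.36585/0.83828 = 0.4364
P_K = P₀×ρ^K = 0.4364 × 0.63415^3 = 0.4364 × 0.2550 = 0.1113
λ_eff = λ(1-P_K) = 7.8 × (1 - 0.1113) = 7.8 × 0.8887 = 6.9319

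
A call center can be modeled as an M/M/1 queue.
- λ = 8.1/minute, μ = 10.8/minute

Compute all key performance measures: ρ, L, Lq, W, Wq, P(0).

Step 1: ρ = λ/μ = 8.1/10.8 = 0.7500
Step 2: L = λ/(μ-λ) = 8.1/2.70 = 3.0000
Step 3: Lq = λ²/(μ(μ-λ)) = 65.61/(10.8×2.70) = 2.2500
Step 4: W = 1/(μ-λ) = 1/2.70 = 0.37037
Step 5: Wq = λ/(μ(μ-λ)) = 8.1/(10.8×2.70) = 0.2778
Step 6: P(0) = 1-ρ = 0.2500
Verify: L = λW = 8.1×0.37037 = 3.0000 ✔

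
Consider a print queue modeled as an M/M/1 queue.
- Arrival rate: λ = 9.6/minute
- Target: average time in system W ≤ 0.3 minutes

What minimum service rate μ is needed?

For M/M/1: W = 1/(μ-λ)
Need W ≤ 0.3, so 1/(μ-λ) ≤ 0.3
μ - λ ≥ 1/0.3 = 3.3333
μ ≥ 9.6 + 3.3333 = 12.9333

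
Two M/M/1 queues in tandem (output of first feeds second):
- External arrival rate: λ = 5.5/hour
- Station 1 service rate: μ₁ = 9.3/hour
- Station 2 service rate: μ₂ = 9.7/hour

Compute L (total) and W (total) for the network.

By Jackson's theorem, each station behaves as independent M/M/1.
Station 1: ρ₁ = 5.5/9.3 = 0.5914, L₁ = ρ₁/(1-ρ₁) = λ/(μ₁-λ) = 5.5/3.80 = 1.4474
Station 2: ρ₂ = 5.5/9.7 = 0.5670, L₂ = ρ₂/(1-ρ₂) = λ/(μ₂-λ) = 5.5/4.20 = 1.3095
Total: L = L₁ + L₂ = 1.4474 + 1.3095 = 2.7569
W = L/λ = 2.7569/5.5 = 0.5013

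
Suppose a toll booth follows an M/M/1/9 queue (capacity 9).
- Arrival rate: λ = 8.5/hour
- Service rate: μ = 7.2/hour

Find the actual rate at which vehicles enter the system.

ρ = λ/μ = 8.5/7.2 = 1.18056
P₀ = (1-ρ)/(1-ρ^(K+1)) = (1-1.18056)/(1-1.18056^10) = -0.18056/-4.2587 = 0.04240
P_K = P₀×ρ^K = 0.04240 × 1.18056^9 = 0.04240 × 4.4544 = 0.1889
λ_eff = λ(1-P_K) = 8.5 × (1 - 0.18886) = 8.5 × 0.81114 = 6.8947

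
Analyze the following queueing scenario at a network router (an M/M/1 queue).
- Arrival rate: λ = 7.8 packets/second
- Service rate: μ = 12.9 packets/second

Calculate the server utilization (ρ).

Server utilization: ρ = λ/μ
ρ = 7.8/12.9 = 0.6047
The server is busy 60.47% of the time.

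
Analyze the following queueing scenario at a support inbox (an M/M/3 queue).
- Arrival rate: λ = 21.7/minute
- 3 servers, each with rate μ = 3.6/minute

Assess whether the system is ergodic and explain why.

Stability requires ρ = λ/(cμ) < 1
ρ = 21.7/(3 × 3.6) = 21.7/10.80 = 2.0093
Since 2.0093 ≥ 1, the system is UNSTABLE.
Need c > λ/μ = 21.7/3.6 = 6.03.
Minimum servers needed: c = 7.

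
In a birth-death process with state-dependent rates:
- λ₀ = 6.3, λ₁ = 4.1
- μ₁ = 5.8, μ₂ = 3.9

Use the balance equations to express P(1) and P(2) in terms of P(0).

Balance equations:
State 0: λ₀P₀ = μ₁P₁ → P₁ = (λ₀/μ₁)P₀ = (6.3/5.8)P₀ = 1.0862P₀
State 1: P₂ = (λ₀λ₁)/(μ₁μ₂)P₀ = (6.3×4.1)/(5.8×3.9)P₀ = 1.1419P₀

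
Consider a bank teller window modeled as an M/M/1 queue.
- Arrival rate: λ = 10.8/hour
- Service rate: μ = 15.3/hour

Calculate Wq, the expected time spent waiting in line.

First, compute utilization: ρ = λ/μ = 10.8/15.3 = 0.7059
For M/M/1: Wq = λ/(μ(μ-λ))
Wq = 10.8/(15.3 × (15.3-10.8))
Wq = 10.8/(15.3 × 4.50)
Wq = 0.1569 hours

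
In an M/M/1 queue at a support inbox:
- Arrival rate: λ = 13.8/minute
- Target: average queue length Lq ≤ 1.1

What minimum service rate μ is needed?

For M/M/1: Lq = λ²/(μ(μ-λ))
Need Lq ≤ 1.1, i.e. μ(μ-λ) ≥ λ²/1.1
μ² - 13.8μ - 190.44/1.1 ≥ 0  →  μ² - 13.8μ - 173.12727 ≥ 0
Quadratic formula (positive root): μ = [λ + √(λ² + 4×173.12727)]/2
Discriminant: 190.44 + 4×173.12727 = 882.9491, √882.9491 = 29.7145
μ ≥ (13.8 + 29.7145)/2 = 21.7572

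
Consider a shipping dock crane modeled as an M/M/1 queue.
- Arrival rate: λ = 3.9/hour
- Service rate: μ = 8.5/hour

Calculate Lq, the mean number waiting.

ρ = λ/μ = 3.9/8.5 = 0.4588
For M/M/1: Lq = λ²/(μ(μ-λ))
Lq = 15.21/(8.5 × 4.60)
Lq = 0.3890 containers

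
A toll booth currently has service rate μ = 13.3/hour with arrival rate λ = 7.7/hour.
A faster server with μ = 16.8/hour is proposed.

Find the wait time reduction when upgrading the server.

System 1: ρ₁ = 7.7/13.3 = 0.5789, W₁ = 1/(13.3-7.7) = 0.17857
System 2: ρ₂ = 7.7/16.8 = 0.4583, W₂ = 1/(16.8-7.7) = 0.10989
Improvement: (W₁-W₂)/W₁ = (0.17857-0.10989)/0.17857 = 38.46%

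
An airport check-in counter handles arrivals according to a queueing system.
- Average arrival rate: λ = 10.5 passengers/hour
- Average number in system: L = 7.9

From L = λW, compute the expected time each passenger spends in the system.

Little's Law: L = λW, so W = L/λ
W = 7.9/10.5 = 0.7524 hours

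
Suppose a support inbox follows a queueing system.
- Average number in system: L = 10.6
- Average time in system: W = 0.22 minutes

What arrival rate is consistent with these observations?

Little's Law: L = λW, so λ = L/W
λ = 10.6/0.22 = 48.1818 emails/minute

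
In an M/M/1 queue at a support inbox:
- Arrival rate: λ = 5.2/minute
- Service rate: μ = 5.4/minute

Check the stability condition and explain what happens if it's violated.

Stability requires ρ = λ/(cμ) < 1
ρ = 5.2/(1 × 5.4) = 5.2/5.40 = 0.9630
Since 0.9630 < 1, the system is STABLE.
The server is busy 96.30% of the time.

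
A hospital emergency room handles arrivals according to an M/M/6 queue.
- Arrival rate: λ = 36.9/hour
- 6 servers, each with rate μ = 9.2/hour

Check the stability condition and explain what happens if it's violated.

Stability requires ρ = λ/(cμ) < 1
ρ = 36.9/(6 × 9.2) = 36.9/55.20 = 0.6685
Since 0.6685 < 1, the system is STABLE.
The servers are busy 66.85% of the time.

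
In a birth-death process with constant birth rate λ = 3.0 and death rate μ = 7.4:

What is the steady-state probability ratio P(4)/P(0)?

For constant rates: P(n)/P(0) = (λ/μ)^n
P(4)/P(0) = (3.0/7.4)^4 = 0.4054^4 = 0.02701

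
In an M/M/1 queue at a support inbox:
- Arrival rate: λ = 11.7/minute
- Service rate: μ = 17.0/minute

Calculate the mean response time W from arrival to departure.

First, compute utilization: ρ = λ/μ = 11.7/17.0 = 0.6882
For M/M/1: W = 1/(μ-λ)
W = 1/(17.0-11.7) = 1/5.30
W = 0.1887 minutes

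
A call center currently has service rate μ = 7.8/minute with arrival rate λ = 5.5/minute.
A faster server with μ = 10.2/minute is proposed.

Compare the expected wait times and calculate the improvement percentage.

System 1: ρ₁ = 5.5/7.8 = 0.7051, W₁ = 1/(7.8-5.5) = 0.4348
System 2: ρ₂ = 5.5/10.2 = 0.5392, W₂ = 1/(10.2-5.5) = 0.2128
Improvement: (W₁-W₂)/W₁ = (0.4348-0.2128)/0.4348 = 51.06%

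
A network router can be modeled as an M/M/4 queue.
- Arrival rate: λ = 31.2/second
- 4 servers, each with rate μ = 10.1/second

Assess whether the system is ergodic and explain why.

Stability requires ρ = λ/(cμ) < 1
ρ = 31.2/(4 × 10.1) = 31.2/40.40 = 0.7723
Since 0.7723 < 1, the system is STABLE.
The servers are busy 77.23% of the time.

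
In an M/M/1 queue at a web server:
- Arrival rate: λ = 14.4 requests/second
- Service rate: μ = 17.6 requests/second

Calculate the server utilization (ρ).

Server utilization: ρ = λ/μ
ρ = 14.4/17.6 = 0.8182
The server is busy 81.82% of the time.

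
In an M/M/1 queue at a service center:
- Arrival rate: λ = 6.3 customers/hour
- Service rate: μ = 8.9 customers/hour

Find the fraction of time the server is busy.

Server utilization: ρ = λ/μ
ρ = 6.3/8.9 = 0.7079
The server is busy 70.79% of the time.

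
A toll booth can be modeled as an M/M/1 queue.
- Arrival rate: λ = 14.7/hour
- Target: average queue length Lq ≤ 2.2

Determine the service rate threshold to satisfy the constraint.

For M/M/1: Lq = λ²/(μ(μ-λ))
Need Lq ≤ 2.2, i.e. μ(μ-λ) ≥ λ²/2.2
μ² - 14.7μ - 216.09/2.2 ≥ 0  →  μ² - 14.7μ - 98.22273 ≥ 0
Quadratic formula (positive root): μ = [λ + √(λ² + 4×98.22273)]/2
Discriminant: 216.09 + 4×98.22273 = 608.9809, √608.9809 = 24.67754
μ ≥ (14.7 + 24.67754)/2 = 19.6888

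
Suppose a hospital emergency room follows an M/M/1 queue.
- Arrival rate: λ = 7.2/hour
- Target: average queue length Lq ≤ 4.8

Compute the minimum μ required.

For M/M/1: Lq = λ²/(μ(μ-λ))
Need Lq ≤ 4.8, i.e. μ(μ-λ) ≥ λ²/4.8
μ² - 7.2μ - 51.84/4.8 ≥ 0  →  μ² - 7.2μ - 10.8000 ≥ 0
Quadratic formula (positive root): μ = [λ + √(λ² + 4×10.8000)]/2
Discriminant: 51.84 + 4×10.8000 = 95.0400, √95.0400 = 9.7488
μ ≥ (7.2 + 9.7488)/2 = 8.4744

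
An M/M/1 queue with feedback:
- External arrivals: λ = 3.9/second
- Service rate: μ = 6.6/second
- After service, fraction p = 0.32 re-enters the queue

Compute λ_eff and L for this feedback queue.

Effective arrival rate: λ_eff = λ/(1-p) = 3.9/(1-0.32) = 3.9/0.68 = 5.735294
ρ = λ_eff/μ = 5.735294/6.6 = 0.868984
L = ρ/(1-ρ) = 0.868984/(1-0.868984) = 6.6327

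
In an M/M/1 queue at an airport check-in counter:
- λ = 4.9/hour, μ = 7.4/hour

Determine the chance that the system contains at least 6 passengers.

ρ = λ/μ = 4.9/7.4 = 0.66216
P(N ≥ n) = ρⁿ
P(N ≥ 6) = 0.66216^6
P(N ≥ 6) = 0.08429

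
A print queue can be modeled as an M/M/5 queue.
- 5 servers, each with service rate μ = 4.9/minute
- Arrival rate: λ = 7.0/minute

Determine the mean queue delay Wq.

Traffic intensity: ρ = λ/(cμ) = 7.0/(5×4.9) = 0.2857
Since ρ = 0.2857 < 1, system is stable.
Offered load a = λ/μ = cρ = 7.0/4.9 = 1.4286
P₀ = [ Σₙ₌₀^4 aⁿ/n! + a^5/(5!(1-ρ)) ]⁻¹
Σ = a^0/0! + a^1/1! + a^2/2! + a^3/3! + a^4/4! = 1.0000 + 1.4286 + 1.0204 + 0.4859 + 0.1735 = 4.1084
a^5/(5!(1-ρ)) = 5.9499/(120 × 0.71429) = 0.06942
P₀ = 1/(4.1084 + 0.06942) = 0.2394
Lq = P₀·a^5·ρ / (5!(1-ρ)²) = 0.23936 × 5.9499 × 0.28571 / (120 × 0.51020) = 0.006646
Wq = Lq/λ = 0.006646/7.0 = 0.0009494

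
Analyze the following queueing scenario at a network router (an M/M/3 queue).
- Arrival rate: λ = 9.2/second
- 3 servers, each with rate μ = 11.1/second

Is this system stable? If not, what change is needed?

Stability requires ρ = λ/(cμ) < 1
ρ = 9.2/(3 × 11.1) = 9.2/33.30 = 0.2763
Since 0.2763 < 1, the system is STABLE.
The servers are busy 27.63% of the time.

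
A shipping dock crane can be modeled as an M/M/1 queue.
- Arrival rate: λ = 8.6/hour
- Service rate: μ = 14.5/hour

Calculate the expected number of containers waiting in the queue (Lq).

ρ = λ/μ = 8.6/14.5 = 0.5931
For M/M/1: Lq = λ²/(μ(μ-λ))
Lq = 73.96/(14.5 × 5.90)
Lq = 0.8645 containers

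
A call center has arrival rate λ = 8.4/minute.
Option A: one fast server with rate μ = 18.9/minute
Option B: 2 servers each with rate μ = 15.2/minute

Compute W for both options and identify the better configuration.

Option A: single server μ = 18.9 (M/M/1)
  ρ_A = 8.4/18.9 = 0.4444
  W_A = 1/(μ-λ) = 1/(18.9-8.4) = 1/10.50 = 0.09524

Option B: 2 servers μ = 15.2 (M/M/2)
  ρ_B = λ/(cμ) = 8.4/(2×15.2) = 0.2763
  Offered load a = λ/μ = cρ = 8.4/15.2 = 0.5526
  P₀ = [ Σₙ₌₀^1 aⁿ/n! + a^2/(2!(1-ρ)) ]⁻¹
  Σ = a^0/0! + a^1/1! = 1.0000 + 0.5526 = 1.5526
  a^2/(2!(1-ρ)) = 0.3054/(2 × 0.7237) = 0.2110
  P₀ = 1/(1.5526 + 0.2110) = 0.5670
  Lq = P₀·a^2·ρ / (2!(1-ρ)²) = 0.5670 × 0.3054 × 0.2763 / (2 × 0.5237) = 0.04568
  Wq_B = Lq/λ = 0.04568/8.4 = 0.005438
  W_B = Wq_B + 1/μ = 0.005438 + 0.06579 = 0.07123

Since W_B = 0.07123 < W_A = 0.09524, Option B (multiple servers) has the shorter time in system.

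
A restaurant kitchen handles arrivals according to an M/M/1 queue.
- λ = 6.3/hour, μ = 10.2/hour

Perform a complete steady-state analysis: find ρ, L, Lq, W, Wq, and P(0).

Step 1: ρ = λ/μ = 6.3/10.2 = 0.6176
Step 2: L = λ/(μ-λ) = 6.3/3.90 = 1.6154
Step 3: Lq = λ²/(μ(μ-λ)) = 39.69/(10.2×3.90) = 0.9977
Step 4: W = 1/(μ-λ) = 1/3.90 = 0.25641
Step 5: Wq = λ/(μ(μ-λ)) = 6.3/(10.2×3.90) = 0.1584
Step 6: P(0) = 1-ρ = 0.3824
Verify: L = λW = 6.3×0.25641 = 1.6154 ✔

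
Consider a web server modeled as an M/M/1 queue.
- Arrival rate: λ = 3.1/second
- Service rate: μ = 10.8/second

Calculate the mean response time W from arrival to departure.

First, compute utilization: ρ = λ/μ = 3.1/10.8 = 0.2870
For M/M/1: W = 1/(μ-λ)
W = 1/(10.8-3.1) = 1/7.70
W = 0.1299 seconds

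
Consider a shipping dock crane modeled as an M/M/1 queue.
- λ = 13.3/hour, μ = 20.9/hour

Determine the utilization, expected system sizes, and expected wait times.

Step 1: ρ = λ/μ = 13.3/20.9 = 0.6364
Step 2: L = λ/(μ-λ) = 13.3/7.60 = 1.7500
Step 3: Lq = λ²/(μ(μ-λ)) = 176.89/(20.9×7.60) = 1.1136
Step 4: W = 1/(μ-λ) = 1/7.60 = 0.13158
Step 5: Wq = λ/(μ(μ-λ)) = 13.3/(20.9×7.60) = 0.08373
Step 6: P(0) = 1-ρ = 0.3636
Verify: L = λW = 13.3×0.13158 = 1.7500 ✔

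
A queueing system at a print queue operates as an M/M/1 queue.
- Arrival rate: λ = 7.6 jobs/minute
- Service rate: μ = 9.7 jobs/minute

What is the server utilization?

Server utilization: ρ = λ/μ
ρ = 7.6/9.7 = 0.7835
The server is busy 78.35% of the time.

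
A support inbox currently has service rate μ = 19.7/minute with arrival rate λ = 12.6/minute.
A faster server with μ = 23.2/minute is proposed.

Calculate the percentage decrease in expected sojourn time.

System 1: ρ₁ = 12.6/19.7 = 0.6396, W₁ = 1/(19.7-12.6) = 0.14085
System 2: ρ₂ = 12.6/23.2 = 0.5431, W₂ = 1/(23.2-12.6) = 0.094340
Improvement: (W₁-W₂)/W₁ = (0.14085-0.094340)/0.14085 = 33.02%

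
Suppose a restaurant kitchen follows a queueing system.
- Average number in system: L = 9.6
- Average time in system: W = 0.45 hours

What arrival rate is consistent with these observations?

Little's Law: L = λW, so λ = L/W
λ = 9.6/0.45 = 21.3333 orders/hour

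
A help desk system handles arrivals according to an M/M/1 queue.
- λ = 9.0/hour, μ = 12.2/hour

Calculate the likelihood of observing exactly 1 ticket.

ρ = λ/μ = 9.0/12.2 = 0.7377
P(n) = (1-ρ)ρⁿ
P(1) = (1-0.7377) × 0.7377^1
P(1) = 0.2623 × 0.7377
P(1) = 0.1935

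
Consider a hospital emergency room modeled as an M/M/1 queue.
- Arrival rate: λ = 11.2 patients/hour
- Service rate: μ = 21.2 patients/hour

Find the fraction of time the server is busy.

Server utilization: ρ = λ/μ
ρ = 11.2/21.2 = 0.5283
The server is busy 52.83% of the time.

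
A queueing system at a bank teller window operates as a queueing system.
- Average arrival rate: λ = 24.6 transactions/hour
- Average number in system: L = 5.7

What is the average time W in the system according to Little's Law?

Little's Law: L = λW, so W = L/λ
W = 5.7/24.6 = 0.2317 hours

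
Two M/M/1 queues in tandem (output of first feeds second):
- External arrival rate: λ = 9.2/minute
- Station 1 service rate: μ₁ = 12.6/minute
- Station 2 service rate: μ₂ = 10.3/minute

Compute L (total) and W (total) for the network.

By Jackson's theorem, each station behaves as independent M/M/1.
Station 1: ρ₁ = 9.2/12.6 = 0.7302, L₁ = ρ₁/(1-ρ₁) = λ/(μ₁-λ) = 9.2/3.40 = 2.7059
Station 2: ρ₂ = 9.2/10.3 = 0.8932, L₂ = ρ₂/(1-ρ₂) = λ/(μ₂-λ) = 9.2/1.10 = 8.3636
Total: L = L₁ + L₂ = 2.7059 + 8.3636 = 11.0695
W = L/λ = 11.0695/9.2 = 1.2032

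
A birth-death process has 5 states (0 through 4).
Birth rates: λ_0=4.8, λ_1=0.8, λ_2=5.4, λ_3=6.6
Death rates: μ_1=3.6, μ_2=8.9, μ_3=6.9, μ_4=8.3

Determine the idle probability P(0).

Ratios P(n)/P(0) = (λ₀···λₙ₋₁)/(μ₁···μₙ):
P(1)/P(0) = (4.8)/(3.6) = 1.33333
P(2)/P(0) = (4.8×0.8)/(3.6×8.9) = 0.119850
P(3)/P(0) = (4.8×0.8×5.4)/(3.6×8.9×6.9) = 0.0937958
P(4)/P(0) = (4.8×0.8×5.4×6.6)/(3.6×8.9×6.9×8.3) = 0.0745846

Normalization: ∑ P(n) = 1
P(0) × (1.00000 + 1.33333 + 0.119850 + 0.0937958 + 0.0745846) = 1
P(0) × 2.62156 = 1
P(0) = 1/2.62156 = 0.3815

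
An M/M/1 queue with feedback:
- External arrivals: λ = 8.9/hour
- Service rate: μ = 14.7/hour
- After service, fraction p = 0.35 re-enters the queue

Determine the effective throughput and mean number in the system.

Effective arrival rate: λ_eff = λ/(1-p) = 8.9/(1-0.35) = 8.9/0.65 = 13.692308
ρ = λ_eff/μ = 13.692308/14.7 = 0.9314495
L = ρ/(1-ρ) = 0.9314495/(1-0.9314495) = 13.5878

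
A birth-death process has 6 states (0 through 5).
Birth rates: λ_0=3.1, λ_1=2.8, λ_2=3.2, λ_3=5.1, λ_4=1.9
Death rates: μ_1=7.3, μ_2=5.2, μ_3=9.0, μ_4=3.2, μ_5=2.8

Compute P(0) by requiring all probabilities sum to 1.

Ratios P(n)/P(0) = (λ₀···λₙ₋₁)/(μ₁···μₙ):
P(1)/P(0) = (3.1)/(7.3) = 0.42466
P(2)/P(0) = (3.1×2.8)/(7.3×5.2) = 0.22866
P(3)/P(0) = (3.1×2.8×3.2)/(7.3×5.2×9.0) = 0.081302
P(4)/P(0) = (3.1×2.8×3.2×5.1)/(7.3×5.2×9.0×3.2) = 0.12957
P(5)/P(0) = (3.1×2.8×3.2×5.1×1.9)/(7.3×5.2×9.0×3.2×2.8) = 0.087926

Normalization: ∑ P(n) = 1
P(0) × (1.0000 + 0.42466 + 0.22866 + 0.081302 + 0.12957 + 0.087926) = 1
P(0) × 1.9521 = 1
P(0) = 1/1.9521 = 0.5123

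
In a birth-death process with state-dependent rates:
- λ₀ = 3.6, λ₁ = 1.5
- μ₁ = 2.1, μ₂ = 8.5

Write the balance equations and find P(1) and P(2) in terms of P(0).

Balance equations:
State 0: λ₀P₀ = μ₁P₁ → P₁ = (λ₀/μ₁)P₀ = (3.6/2.1)P₀ = 1.7143P₀
State 1: P₂ = (λ₀λ₁)/(μ₁μ₂)P₀ = (3.6×1.5)/(2.1×8.5)P₀ = 0.3025P₀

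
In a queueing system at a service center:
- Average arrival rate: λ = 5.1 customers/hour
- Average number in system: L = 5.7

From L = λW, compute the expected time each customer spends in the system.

Little's Law: L = λW, so W = L/λ
W = 5.7/5.1 = 1.1176 hours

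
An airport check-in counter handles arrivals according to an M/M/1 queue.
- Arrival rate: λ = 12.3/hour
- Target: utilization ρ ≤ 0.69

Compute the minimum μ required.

ρ = λ/μ, so μ = λ/ρ
μ ≥ 12.3/0.69 = 17.8261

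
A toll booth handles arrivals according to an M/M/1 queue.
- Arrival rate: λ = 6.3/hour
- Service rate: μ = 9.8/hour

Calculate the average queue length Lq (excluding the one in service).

ρ = λ/μ = 6.3/9.8 = 0.6429
For M/M/1: Lq = λ²/(μ(μ-λ))
Lq = 39.69/(9.8 × 3.50)
Lq = 1.1571 vehicles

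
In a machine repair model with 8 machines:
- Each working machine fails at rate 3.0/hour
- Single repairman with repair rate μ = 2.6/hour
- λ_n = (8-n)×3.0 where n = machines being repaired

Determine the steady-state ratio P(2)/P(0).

P(2)/P(0) = ∏_{i=0}^{2-1} λ_i/μ_{i+1}
= (8-0)×3.0/2.6 × (8-1)×3.0/2.6
= 74.5562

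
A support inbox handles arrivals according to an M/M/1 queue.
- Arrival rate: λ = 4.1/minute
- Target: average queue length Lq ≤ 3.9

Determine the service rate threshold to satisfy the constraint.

For M/M/1: Lq = λ²/(μ(μ-λ))
Need Lq ≤ 3.9, i.e. μ(μ-λ) ≥ λ²/3.9
μ² - 4.1μ - 16.81/3.9 ≥ 0  →  μ² - 4.1μ - 4.3102564 ≥ 0
Quadratic formula (positive root): μ = [λ + √(λ² + 4×4.3102564)]/2
Discriminant: 16.81 + 4×4.3102564 = 34.05103, √34.05103 = 5.83533
μ ≥ (4.1 + 5.83533)/2 = 4.9677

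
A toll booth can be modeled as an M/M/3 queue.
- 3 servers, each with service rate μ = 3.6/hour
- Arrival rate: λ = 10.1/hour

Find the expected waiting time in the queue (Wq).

Traffic intensity: ρ = λ/(cμ) = 10.1/(3×3.6) = 0.9352
Since ρ = 0.9352 < 1, system is stable.
Offered load a = λ/μ = cρ = 10.1/3.6 = 2.8056
P₀ = [ Σₙ₌₀^2 aⁿ/n! + a^3/(3!(1-ρ)) ]⁻¹
Σ = a^0/0! + a^1/1! + a^2/2! = 1.00000 + 2.80556 + 3.93557 = 7.7411
a^3/(3!(1-ρ)) = 22.08293/(6 × 0.06481481) = 56.7847
P₀ = 1/(7.7411 + 56.7847) = 0.01550
Lq = P₀·a^3·ρ / (3!(1-ρ)²) = 0.0154977 × 22.0829 × 0.935185 / (6 × 0.00420096) = 12.6976
Wq = Lq/λ = 12.6976/10.1 = 1.2572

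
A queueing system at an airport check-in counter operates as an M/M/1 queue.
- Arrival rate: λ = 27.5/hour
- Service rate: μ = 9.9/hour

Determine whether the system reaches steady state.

Stability requires ρ = λ/(cμ) < 1
ρ = 27.5/(1 × 9.9) = 27.5/9.90 = 2.7778
Since 2.7778 ≥ 1, the system is UNSTABLE.
Queue grows without bound. Need μ > λ = 27.5.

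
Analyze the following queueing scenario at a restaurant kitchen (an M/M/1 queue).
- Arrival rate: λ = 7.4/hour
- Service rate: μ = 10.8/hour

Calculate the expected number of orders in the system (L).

ρ = λ/μ = 7.4/10.8 = 0.6852
For M/M/1: L = λ/(μ-λ)
L = 7.4/(10.8-7.4) = 7.4/3.40
L = 2.1765 orders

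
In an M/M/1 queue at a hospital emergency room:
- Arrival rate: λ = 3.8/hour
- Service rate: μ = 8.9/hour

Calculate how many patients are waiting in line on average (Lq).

ρ = λ/μ = 3.8/8.9 = 0.4270
For M/M/1: Lq = λ²/(μ(μ-λ))
Lq = 14.44/(8.9 × 5.10)
Lq = 0.3181 patients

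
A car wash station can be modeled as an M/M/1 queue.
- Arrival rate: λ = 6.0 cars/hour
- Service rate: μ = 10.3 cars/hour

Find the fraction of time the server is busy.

Server utilization: ρ = λ/μ
ρ = 6.0/10.3 = 0.5825
The server is busy 58.25% of the time.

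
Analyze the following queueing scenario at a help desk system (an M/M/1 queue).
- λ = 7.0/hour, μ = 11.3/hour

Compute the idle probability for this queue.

ρ = λ/μ = 7.0/11.3 = 0.6195
P(0) = 1 - ρ = 1 - 0.6195 = 0.3805
The server is idle 38.05% of the time.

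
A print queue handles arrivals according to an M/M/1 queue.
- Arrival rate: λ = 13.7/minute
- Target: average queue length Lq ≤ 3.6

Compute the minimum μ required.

For M/M/1: Lq = λ²/(μ(μ-λ))
Need Lq ≤ 3.6, i.e. μ(μ-λ) ≥ λ²/3.6
μ² - 13.7μ - 187.69/3.6 ≥ 0  →  μ² - 13.7μ - 52.1361 ≥ 0
Quadratic formula (positive root): μ = [λ + √(λ² + 4×52.1361)]/2
Discriminant: 187.69 + 4×52.1361 = 396.2344, √396.2344 = 19.9056
μ ≥ (13.7 + 19.9056)/2 = 16.8028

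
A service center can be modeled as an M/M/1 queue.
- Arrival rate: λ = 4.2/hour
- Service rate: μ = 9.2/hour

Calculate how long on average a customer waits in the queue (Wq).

First, compute utilization: ρ = λ/μ = 4.2/9.2 = 0.4565
For M/M/1: Wq = λ/(μ(μ-λ))
Wq = 4.2/(9.2 × (9.2-4.2))
Wq = 4.2/(9.2 × 5.00)
Wq = 0.09130 hours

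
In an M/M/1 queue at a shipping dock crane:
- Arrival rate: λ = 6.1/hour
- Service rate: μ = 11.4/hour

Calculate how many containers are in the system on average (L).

ρ = λ/μ = 6.1/11.4 = 0.5351
For M/M/1: L = λ/(μ-λ)
L = 6.1/(11.4-6.1) = 6.1/5.30
L = 1.1509 containers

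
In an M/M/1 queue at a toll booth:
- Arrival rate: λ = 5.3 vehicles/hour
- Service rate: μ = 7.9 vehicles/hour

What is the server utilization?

Server utilization: ρ = λ/μ
ρ = 5.3/7.9 = 0.6709
The server is busy 67.09% of the time.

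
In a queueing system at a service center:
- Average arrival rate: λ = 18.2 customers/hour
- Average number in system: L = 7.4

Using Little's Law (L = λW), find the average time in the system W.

Little's Law: L = λW, so W = L/λ
W = 7.4/18.2 = 0.4066 hours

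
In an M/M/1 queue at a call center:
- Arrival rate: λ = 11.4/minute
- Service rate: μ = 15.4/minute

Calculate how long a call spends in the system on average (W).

First, compute utilization: ρ = λ/μ = 11.4/15.4 = 0.7403
For M/M/1: W = 1/(μ-λ)
W = 1/(15.4-11.4) = 1/4.00
W = 0.2500 minutes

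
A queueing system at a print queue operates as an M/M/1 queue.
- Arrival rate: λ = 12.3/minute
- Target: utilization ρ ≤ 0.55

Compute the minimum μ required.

ρ = λ/μ, so μ = λ/ρ
μ ≥ 12.3/0.55 = 22.3636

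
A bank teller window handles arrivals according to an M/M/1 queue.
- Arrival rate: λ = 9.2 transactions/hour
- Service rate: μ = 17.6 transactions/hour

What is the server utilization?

Server utilization: ρ = λ/μ
ρ = 9.2/17.6 = 0.5227
The server is busy 52.27% of the time.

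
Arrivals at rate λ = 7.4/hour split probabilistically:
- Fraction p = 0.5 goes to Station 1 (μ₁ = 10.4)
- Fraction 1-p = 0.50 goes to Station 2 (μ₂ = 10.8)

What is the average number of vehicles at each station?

Effective rates: λ₁ = 7.4×0.5 = 3.7, λ₂ = 7.4×0.50 = 3.7
Station 1: ρ₁ = 3.7/10.4 = 0.35577, L₁ = ρ₁/(1-ρ₁) = 0.35577/(1-0.35577) = 0.5522
Station 2: ρ₂ = 3.7/10.8 = 0.3426, L₂ = ρ₂/(1-ρ₂) = 0.3426/(1-0.3426) = 0.5211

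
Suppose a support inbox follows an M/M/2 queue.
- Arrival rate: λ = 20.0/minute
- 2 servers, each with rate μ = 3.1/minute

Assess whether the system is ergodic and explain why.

Stability requires ρ = λ/(cμ) < 1
ρ = 20.0/(2 × 3.1) = 20.0/6.20 = 3.2258
Since 3.2258 ≥ 1, the system is UNSTABLE.
Need c > λ/μ = 20.0/3.1 = 6.45.
Minimum servers needed: c = 7.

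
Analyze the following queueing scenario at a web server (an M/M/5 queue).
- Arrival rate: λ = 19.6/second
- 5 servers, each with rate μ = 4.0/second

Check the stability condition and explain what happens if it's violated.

Stability requires ρ = λ/(cμ) < 1
ρ = 19.6/(5 × 4.0) = 19.6/20.00 = 0.9800
Since 0.9800 < 1, the system is STABLE.
The servers are busy 98.00% of the time.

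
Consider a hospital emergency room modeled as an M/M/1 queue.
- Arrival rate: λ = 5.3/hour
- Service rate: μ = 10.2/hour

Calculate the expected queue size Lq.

ρ = λ/μ = 5.3/10.2 = 0.5196
For M/M/1: Lq = λ²/(μ(μ-λ))
Lq = 28.09/(10.2 × 4.90)
Lq = 0.5620 patients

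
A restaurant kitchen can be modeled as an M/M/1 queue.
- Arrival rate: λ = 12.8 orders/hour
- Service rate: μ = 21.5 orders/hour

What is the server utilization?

Server utilization: ρ = λ/μ
ρ = 12.8/21.5 = 0.5953
The server is busy 59.53% of the time.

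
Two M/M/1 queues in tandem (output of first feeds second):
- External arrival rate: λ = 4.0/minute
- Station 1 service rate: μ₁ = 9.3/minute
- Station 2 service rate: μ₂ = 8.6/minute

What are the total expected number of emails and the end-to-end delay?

By Jackson's theorem, each station behaves as independent M/M/1.
Station 1: ρ₁ = 4.0/9.3 = 0.4301, L₁ = ρ₁/(1-ρ₁) = λ/(μ₁-λ) = 4.0/5.30 = 0.7547
Station 2: ρ₂ = 4.0/8.6 = 0.4651, L₂ = ρ₂/(1-ρ₂) = λ/(μ₂-λ) = 4.0/4.60 = 0.8696
Total: L = L₁ + L₂ = 0.7547 + 0.8696 = 1.6243
W = L/λ = 1.6243/4.0 = 0.4061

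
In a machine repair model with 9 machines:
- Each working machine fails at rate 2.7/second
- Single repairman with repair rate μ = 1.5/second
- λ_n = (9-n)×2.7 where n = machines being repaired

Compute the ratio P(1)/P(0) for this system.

P(1)/P(0) = ∏_{i=0}^{1-1} λ_i/μ_{i+1}
= (9-0)×2.7/1.5
= 16.2000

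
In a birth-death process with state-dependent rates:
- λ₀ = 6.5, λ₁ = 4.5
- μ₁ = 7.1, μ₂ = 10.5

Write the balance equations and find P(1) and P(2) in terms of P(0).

Balance equations:
State 0: λ₀P₀ = μ₁P₁ → P₁ = (λ₀/μ₁)P₀ = (6.5/7.1)P₀ = 0.9155P₀
State 1: P₂ = (λ₀λ₁)/(μ₁μ₂)P₀ = (6.5×4.5)/(7.1×10.5)P₀ = 0.3924P₀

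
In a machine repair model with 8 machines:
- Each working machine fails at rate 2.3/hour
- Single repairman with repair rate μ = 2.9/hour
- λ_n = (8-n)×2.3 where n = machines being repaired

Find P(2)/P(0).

P(2)/P(0) = ∏_{i=0}^{2-1} λ_i/μ_{i+1}
= (8-0)×2.3/2.9 × (8-1)×2.3/2.9
= 35.2247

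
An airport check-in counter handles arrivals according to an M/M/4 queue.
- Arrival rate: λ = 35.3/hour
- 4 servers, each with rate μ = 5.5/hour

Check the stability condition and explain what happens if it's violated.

Stability requires ρ = λ/(cμ) < 1
ρ = 35.3/(4 × 5.5) = 35.3/22.00 = 1.6045
Since 1.6045 ≥ 1, the system is UNSTABLE.
Need c > λ/μ = 35.3/5.5 = 6.42.
Minimum servers needed: c = 7.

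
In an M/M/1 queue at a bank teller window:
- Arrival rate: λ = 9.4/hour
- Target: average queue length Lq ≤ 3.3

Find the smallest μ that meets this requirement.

For M/M/1: Lq = λ²/(μ(μ-λ))
Need Lq ≤ 3.3, i.e. μ(μ-λ) ≥ λ²/3.3
μ² - 9.4μ - 88.36/3.3 ≥ 0  →  μ² - 9.4μ - 26.77576 ≥ 0
Quadratic formula (positive root): μ = [λ + √(λ² + 4×26.77576)]/2
Discriminant: 88.36 + 4×26.77576 = 195.4630, √195.4630 = 13.9808
μ ≥ (9.4 + 13.9808)/2 = 11.6904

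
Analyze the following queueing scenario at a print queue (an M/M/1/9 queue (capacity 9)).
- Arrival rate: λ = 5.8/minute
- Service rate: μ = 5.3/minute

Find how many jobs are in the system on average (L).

ρ = λ/μ = 5.8/5.3 = 1.09434
P₀ = (1-ρ)/(1-ρ^(K+1)) = (1-1.09434)/(1-1.09434^10) = -0.09434/-1.4633 = 0.06447
P_K = P₀×ρ^K = 0.06447 × 1.09434^9 = 0.06447 × 2.2510 = 0.1451
L = ρ[1 - (K+1)ρ^K + Kρ^(K+1)] / [(1-ρ)(1-ρ^(K+1))]
L = 1.09434 × (1 - 10×2.250974 + 9×2.463331) / ((1 - 1.09434) × (1 - 2.463331)) = 5.2338 jobs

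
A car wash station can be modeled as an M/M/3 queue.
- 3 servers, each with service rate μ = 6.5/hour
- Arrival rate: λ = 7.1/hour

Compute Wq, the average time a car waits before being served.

Traffic intensity: ρ = λ/(cμ) = 7.1/(3×6.5) = 0.3641
Since ρ = 0.3641 < 1, system is stable.
Offered load a = λ/μ = cρ = 7.1/6.5 = 1.0923
P₀ = [ Σₙ₌₀^2 aⁿ/n! + a^3/(3!(1-ρ)) ]⁻¹
Σ = a^0/0! + a^1/1! + a^2/2! = 1.0000 + 1.0923 + 0.5966 = 2.6889
a^3/(3!(1-ρ)) = 1.3033/(6 × 0.6359) = 0.3416
P₀ = 1/(2.6889 + 0.3416) = 0.3300
Lq = P₀·a^3·ρ / (3!(1-ρ)²) = 0.3300 × 1.3033 × 0.3641 / (6 × 0.4044) = 0.06454
Wq = Lq/λ = 0.06454/7.1 = 0.009090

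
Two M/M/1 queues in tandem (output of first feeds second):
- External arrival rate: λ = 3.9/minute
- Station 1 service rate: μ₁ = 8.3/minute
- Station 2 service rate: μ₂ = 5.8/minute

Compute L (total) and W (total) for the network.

By Jackson's theorem, each station behaves as independent M/M/1.
Station 1: ρ₁ = 3.9/8.3 = 0.4699, L₁ = ρ₁/(1-ρ₁) = λ/(μ₁-λ) = 3.9/4.40 = 0.8864
Station 2: ρ₂ = 3.9/5.8 = 0.6724, L₂ = ρ₂/(1-ρ₂) = λ/(μ₂-λ) = 3.9/1.90 = 2.0526
Total: L = L₁ + L₂ = 0.8864 + 2.0526 = 2.9390
W = L/λ = 2.9390/3.9 = 0.7536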